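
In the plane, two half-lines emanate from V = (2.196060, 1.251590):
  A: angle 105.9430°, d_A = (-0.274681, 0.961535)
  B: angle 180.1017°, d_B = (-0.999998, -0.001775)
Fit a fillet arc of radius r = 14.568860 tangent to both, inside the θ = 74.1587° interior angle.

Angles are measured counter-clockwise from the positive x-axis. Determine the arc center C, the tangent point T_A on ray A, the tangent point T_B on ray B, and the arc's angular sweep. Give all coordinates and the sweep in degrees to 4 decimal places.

center=(-17.1077,15.7862) T_A=(-3.0992,19.7880) T_B=(-17.0818,1.2174) sweep=105.8413

bisector direction at 143.0223° = (-0.798870,0.601503)
center distance |VC| = r/sin(θ/2) = 14.568860/sin(37.0793°) = 24.163816
C = V + |VC|·bis = (-17.1077,15.7862)
T_A = V + ((C−V)·d_A)·d_A = V + 19.2779·d_A = (-3.0992,19.7880)
T_B = V + ((C−V)·d_B)·d_B = V + 19.2779·d_B = (-17.0818,1.2174)
sweep = 180° − θ = 105.8413°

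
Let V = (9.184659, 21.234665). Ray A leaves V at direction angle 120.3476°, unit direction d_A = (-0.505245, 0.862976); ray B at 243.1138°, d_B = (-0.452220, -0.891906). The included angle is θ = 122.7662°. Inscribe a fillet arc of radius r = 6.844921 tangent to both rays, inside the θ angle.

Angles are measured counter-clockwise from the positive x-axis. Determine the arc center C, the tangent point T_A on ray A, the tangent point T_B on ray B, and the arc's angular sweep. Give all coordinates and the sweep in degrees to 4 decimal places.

center=(1.3908,20.9992) T_A=(7.2978,24.4575) T_B=(7.4958,17.9038) sweep=57.2338

bisector direction at 181.7307° = (-0.999544,-0.030202)
center distance |VC| = r/sin(θ/2) = 6.844921/sin(61.3831°) = 7.797443
C = V + |VC|·bis = (1.3908,20.9992)
T_A = V + ((C−V)·d_A)·d_A = V + 3.7346·d_A = (7.2978,24.4575)
T_B = V + ((C−V)·d_B)·d_B = V + 3.7346·d_B = (7.4958,17.9038)
sweep = 180° − θ = 57.2338°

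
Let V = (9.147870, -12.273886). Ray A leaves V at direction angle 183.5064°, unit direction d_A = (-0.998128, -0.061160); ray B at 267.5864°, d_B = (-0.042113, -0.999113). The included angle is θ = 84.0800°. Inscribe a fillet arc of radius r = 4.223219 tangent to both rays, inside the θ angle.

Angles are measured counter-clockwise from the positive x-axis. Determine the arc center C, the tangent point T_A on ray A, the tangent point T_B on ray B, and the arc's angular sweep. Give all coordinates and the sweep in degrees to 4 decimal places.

center=(4.7312,-16.7757) T_A=(4.4729,-12.5603) T_B=(8.9506,-16.9535) sweep=95.9200

bisector direction at 225.5464° = (-0.700331,-0.713818)
center distance |VC| = r/sin(θ/2) = 4.223219/sin(42.0400°) = 6.306613
C = V + |VC|·bis = (4.7312,-16.7757)
T_A = V + ((C−V)·d_A)·d_A = V + 4.6838·d_A = (4.4729,-12.5603)
T_B = V + ((C−V)·d_B)·d_B = V + 4.6838·d_B = (8.9506,-16.9535)
sweep = 180° − θ = 95.9200°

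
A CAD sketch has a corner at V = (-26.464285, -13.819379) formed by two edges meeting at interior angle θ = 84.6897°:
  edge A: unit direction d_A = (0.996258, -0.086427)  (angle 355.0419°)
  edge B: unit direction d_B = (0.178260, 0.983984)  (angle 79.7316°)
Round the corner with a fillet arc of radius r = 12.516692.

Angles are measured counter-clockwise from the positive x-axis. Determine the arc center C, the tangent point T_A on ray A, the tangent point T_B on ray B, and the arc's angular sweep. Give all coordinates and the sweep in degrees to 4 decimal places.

bisector direction at 37.3868° = (0.794555,0.607192)
center distance |VC| = r/sin(θ/2) = 12.516692/sin(42.3449°) = 18.582028
C = V + |VC|·bis = (-11.6998,-2.5365)
T_A = V + ((C−V)·d_A)·d_A = V + 13.7341·d_A = (-12.7816,-15.0064)
T_B = V + ((C−V)·d_B)·d_B = V + 13.7341·d_B = (-24.0161,-0.3053)
sweep = 180° − θ = 95.3103°

center=(-11.6998,-2.5365) T_A=(-12.7816,-15.0064) T_B=(-24.0161,-0.3053) sweep=95.3103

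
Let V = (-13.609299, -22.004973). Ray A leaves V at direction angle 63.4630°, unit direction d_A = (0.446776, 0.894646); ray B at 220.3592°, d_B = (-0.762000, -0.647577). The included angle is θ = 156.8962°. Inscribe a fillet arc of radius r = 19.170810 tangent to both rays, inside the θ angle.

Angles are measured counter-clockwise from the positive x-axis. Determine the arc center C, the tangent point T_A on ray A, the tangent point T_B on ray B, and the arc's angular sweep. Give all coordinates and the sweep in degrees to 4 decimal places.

bisector direction at 141.9111° = (-0.787055,0.616883)
center distance |VC| = r/sin(θ/2) = 19.170810/sin(78.4481°) = 19.567168
C = V + |VC|·bis = (-29.0097,-9.9343)
T_A = V + ((C−V)·d_A)·d_A = V + 3.9184·d_A = (-11.8586,-18.4994)
T_B = V + ((C−V)·d_B)·d_B = V + 3.9184·d_B = (-16.5951,-24.5425)
sweep = 180° − θ = 23.1038°

center=(-29.0097,-9.9343) T_A=(-11.8586,-18.4994) T_B=(-16.5951,-24.5425) sweep=23.1038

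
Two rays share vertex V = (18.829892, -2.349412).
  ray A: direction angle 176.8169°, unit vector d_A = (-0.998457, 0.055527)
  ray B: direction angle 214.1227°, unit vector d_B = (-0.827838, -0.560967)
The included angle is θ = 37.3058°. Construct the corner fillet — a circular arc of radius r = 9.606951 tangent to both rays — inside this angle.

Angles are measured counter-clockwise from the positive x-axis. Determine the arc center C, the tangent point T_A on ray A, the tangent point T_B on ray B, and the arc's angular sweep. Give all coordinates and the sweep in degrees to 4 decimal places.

center=(-10.1192,-10.3613) T_A=(-9.5857,-0.7691) T_B=(-4.7300,-18.3143) sweep=142.6942

bisector direction at 195.4698° = (-0.963771,-0.266730)
center distance |VC| = r/sin(θ/2) = 9.606951/sin(18.6529°) = 30.037282
C = V + |VC|·bis = (-10.1192,-10.3613)
T_A = V + ((C−V)·d_A)·d_A = V + 28.4595·d_A = (-9.5857,-0.7691)
T_B = V + ((C−V)·d_B)·d_B = V + 28.4595·d_B = (-4.7300,-18.3143)
sweep = 180° − θ = 142.6942°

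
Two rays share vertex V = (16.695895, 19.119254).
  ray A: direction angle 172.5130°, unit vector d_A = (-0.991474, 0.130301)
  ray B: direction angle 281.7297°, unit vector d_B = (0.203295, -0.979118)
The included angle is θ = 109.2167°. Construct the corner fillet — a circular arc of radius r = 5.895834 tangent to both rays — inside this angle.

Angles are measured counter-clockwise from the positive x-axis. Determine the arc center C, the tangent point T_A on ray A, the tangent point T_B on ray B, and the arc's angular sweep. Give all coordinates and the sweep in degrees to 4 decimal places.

bisector direction at 227.1214° = (-0.680448,-0.732797)
center distance |VC| = r/sin(θ/2) = 5.895834/sin(54.6084°) = 7.232269
C = V + |VC|·bis = (11.7747,13.8195)
T_A = V + ((C−V)·d_A)·d_A = V + 4.1887·d_A = (12.5429,19.6650)
T_B = V + ((C−V)·d_B)·d_B = V + 4.1887·d_B = (17.5474,15.0181)
sweep = 180° − θ = 70.7833°

center=(11.7747,13.8195) T_A=(12.5429,19.6650) T_B=(17.5474,15.0181) sweep=70.7833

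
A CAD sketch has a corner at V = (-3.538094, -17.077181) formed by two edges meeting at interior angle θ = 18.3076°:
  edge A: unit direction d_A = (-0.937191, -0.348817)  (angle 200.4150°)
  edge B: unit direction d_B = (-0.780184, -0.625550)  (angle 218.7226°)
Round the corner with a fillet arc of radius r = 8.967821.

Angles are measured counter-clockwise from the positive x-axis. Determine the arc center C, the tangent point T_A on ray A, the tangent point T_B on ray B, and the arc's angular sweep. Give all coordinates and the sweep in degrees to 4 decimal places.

center=(-52.5677,-44.8946) T_A=(-55.6958,-36.4900) T_B=(-46.9579,-51.8911) sweep=161.6924

bisector direction at 209.5688° = (-0.869764,-0.493468)
center distance |VC| = r/sin(θ/2) = 8.967821/sin(9.1538°) = 56.371195
C = V + |VC|·bis = (-52.5677,-44.8946)
T_A = V + ((C−V)·d_A)·d_A = V + 55.6533·d_A = (-55.6958,-36.4900)
T_B = V + ((C−V)·d_B)·d_B = V + 55.6533·d_B = (-46.9579,-51.8911)
sweep = 180° − θ = 161.6924°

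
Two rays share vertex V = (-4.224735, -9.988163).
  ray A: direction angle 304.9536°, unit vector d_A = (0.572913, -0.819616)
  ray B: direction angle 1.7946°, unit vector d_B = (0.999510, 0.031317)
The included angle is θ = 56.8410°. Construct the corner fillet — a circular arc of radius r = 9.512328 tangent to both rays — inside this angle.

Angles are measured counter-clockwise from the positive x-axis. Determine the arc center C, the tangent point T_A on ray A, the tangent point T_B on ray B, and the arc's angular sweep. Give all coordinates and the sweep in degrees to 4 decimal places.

center=(13.6422,-18.9454) T_A=(5.8457,-24.3951) T_B=(13.3443,-9.4377) sweep=123.1590

bisector direction at 333.3741° = (0.893952,-0.448163)
center distance |VC| = r/sin(θ/2) = 9.512328/sin(28.4205°) = 19.986447
C = V + |VC|·bis = (13.6422,-18.9454)
T_A = V + ((C−V)·d_A)·d_A = V + 17.5776·d_A = (5.8457,-24.3951)
T_B = V + ((C−V)·d_B)·d_B = V + 17.5776·d_B = (13.3443,-9.4377)
sweep = 180° − θ = 123.1590°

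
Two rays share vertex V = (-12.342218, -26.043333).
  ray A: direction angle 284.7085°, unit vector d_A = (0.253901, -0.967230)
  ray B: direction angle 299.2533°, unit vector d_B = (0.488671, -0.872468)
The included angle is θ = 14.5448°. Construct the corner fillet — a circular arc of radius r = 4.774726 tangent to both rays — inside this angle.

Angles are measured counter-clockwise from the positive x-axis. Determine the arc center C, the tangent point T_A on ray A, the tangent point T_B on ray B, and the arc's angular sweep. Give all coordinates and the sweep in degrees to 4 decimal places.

center=(1.7759,-61.0205) T_A=(-2.8424,-62.2328) T_B=(5.9417,-58.6872) sweep=165.4552

bisector direction at 291.9809° = (0.374297,-0.927309)
center distance |VC| = r/sin(θ/2) = 4.774726/sin(7.2724°) = 37.718992
C = V + |VC|·bis = (1.7759,-61.0205)
T_A = V + ((C−V)·d_A)·d_A = V + 37.4156·d_A = (-2.8424,-62.2328)
T_B = V + ((C−V)·d_B)·d_B = V + 37.4156·d_B = (5.9417,-58.6872)
sweep = 180° − θ = 165.4552°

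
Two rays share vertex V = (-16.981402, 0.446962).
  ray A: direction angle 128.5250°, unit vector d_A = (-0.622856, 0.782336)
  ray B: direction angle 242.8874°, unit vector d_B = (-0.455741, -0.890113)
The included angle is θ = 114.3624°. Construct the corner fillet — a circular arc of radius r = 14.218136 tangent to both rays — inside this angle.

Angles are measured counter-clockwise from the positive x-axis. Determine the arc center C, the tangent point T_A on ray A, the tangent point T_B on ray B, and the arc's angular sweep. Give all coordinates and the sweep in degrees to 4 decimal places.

center=(-33.8161,-1.2352) T_A=(-22.6927,7.6206) T_B=(-21.1603,-7.7150) sweep=65.6376

bisector direction at 185.7062° = (-0.995045,-0.099427)
center distance |VC| = r/sin(θ/2) = 14.218136/sin(57.1812°) = 16.918521
C = V + |VC|·bis = (-33.8161,-1.2352)
T_A = V + ((C−V)·d_A)·d_A = V + 9.1696·d_A = (-22.6927,7.6206)
T_B = V + ((C−V)·d_B)·d_B = V + 9.1696·d_B = (-21.1603,-7.7150)
sweep = 180° − θ = 65.6376°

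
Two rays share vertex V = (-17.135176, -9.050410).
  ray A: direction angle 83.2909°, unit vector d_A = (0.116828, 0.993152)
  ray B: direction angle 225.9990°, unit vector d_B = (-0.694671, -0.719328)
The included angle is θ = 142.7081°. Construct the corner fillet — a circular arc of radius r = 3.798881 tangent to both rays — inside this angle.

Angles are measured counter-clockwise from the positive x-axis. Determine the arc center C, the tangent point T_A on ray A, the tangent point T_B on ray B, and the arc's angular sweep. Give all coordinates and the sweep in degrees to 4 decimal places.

center=(-20.7583,-7.3335) T_A=(-16.9854,-7.7773) T_B=(-18.0256,-9.9725) sweep=37.2919

bisector direction at 154.6449° = (-0.903672,0.428226)
center distance |VC| = r/sin(θ/2) = 3.798881/sin(71.3541°) = 4.009321
C = V + |VC|·bis = (-20.7583,-7.3335)
T_A = V + ((C−V)·d_A)·d_A = V + 1.2819·d_A = (-16.9854,-7.7773)
T_B = V + ((C−V)·d_B)·d_B = V + 1.2819·d_B = (-18.0256,-9.9725)
sweep = 180° − θ = 37.2919°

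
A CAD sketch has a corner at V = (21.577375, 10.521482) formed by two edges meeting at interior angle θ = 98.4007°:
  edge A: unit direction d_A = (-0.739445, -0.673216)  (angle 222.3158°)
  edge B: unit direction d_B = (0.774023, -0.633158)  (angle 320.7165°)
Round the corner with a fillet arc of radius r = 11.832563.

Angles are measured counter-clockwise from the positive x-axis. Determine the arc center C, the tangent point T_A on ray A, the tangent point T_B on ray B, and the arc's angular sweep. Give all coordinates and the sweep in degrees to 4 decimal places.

center=(21.9909,-5.1039) T_A=(14.0251,3.6456) T_B=(29.4828,4.0547) sweep=81.5993

bisector direction at 271.5161° = (0.026459,-0.999650)
center distance |VC| = r/sin(θ/2) = 11.832563/sin(49.2004°) = 15.630882
C = V + |VC|·bis = (21.9909,-5.1039)
T_A = V + ((C−V)·d_A)·d_A = V + 10.2135·d_A = (14.0251,3.6456)
T_B = V + ((C−V)·d_B)·d_B = V + 10.2135·d_B = (29.4828,4.0547)
sweep = 180° − θ = 81.5993°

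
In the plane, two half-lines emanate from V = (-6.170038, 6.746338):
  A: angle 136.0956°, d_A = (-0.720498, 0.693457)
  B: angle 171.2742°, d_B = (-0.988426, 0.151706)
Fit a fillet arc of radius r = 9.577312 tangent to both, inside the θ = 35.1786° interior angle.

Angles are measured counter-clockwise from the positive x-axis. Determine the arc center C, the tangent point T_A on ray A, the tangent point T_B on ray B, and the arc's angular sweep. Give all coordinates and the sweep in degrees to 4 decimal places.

center=(-34.5785,20.7960) T_A=(-27.9371,27.6964) T_B=(-36.0315,11.3295) sweep=144.8214

bisector direction at 153.6849° = (-0.896370,0.443307)
center distance |VC| = r/sin(θ/2) = 9.577312/sin(17.5893°) = 31.692817
C = V + |VC|·bis = (-34.5785,20.7960)
T_A = V + ((C−V)·d_A)·d_A = V + 30.2111·d_A = (-27.9371,27.6964)
T_B = V + ((C−V)·d_B)·d_B = V + 30.2111·d_B = (-36.0315,11.3295)
sweep = 180° − θ = 144.8214°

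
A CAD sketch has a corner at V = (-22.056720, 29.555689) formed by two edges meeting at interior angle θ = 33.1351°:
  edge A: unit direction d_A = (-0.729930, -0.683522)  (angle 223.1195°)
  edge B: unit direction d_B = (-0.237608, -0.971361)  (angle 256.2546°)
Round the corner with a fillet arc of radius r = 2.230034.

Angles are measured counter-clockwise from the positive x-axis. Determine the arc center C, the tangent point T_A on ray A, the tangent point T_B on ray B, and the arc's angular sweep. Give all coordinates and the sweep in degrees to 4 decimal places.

bisector direction at 239.6870° = (-0.504723,-0.863281)
center distance |VC| = r/sin(θ/2) = 2.230034/sin(16.5676°) = 7.820686
C = V + |VC|·bis = (-26.0040,22.8042)
T_A = V + ((C−V)·d_A)·d_A = V + 7.4960·d_A = (-27.5283,24.4320)
T_B = V + ((C−V)·d_B)·d_B = V + 7.4960·d_B = (-23.8378,22.2744)
sweep = 180° − θ = 146.8649°

center=(-26.0040,22.8042) T_A=(-27.5283,24.4320) T_B=(-23.8378,22.2744) sweep=146.8649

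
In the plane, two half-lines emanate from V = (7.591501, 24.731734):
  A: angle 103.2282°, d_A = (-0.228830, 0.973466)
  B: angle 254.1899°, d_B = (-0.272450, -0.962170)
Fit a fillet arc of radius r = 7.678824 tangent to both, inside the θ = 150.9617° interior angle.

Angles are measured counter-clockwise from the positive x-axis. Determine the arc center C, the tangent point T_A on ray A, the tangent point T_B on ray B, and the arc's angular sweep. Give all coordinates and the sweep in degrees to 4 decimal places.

center=(-0.3386,24.9104) T_A=(7.1364,26.6676) T_B=(7.0497,22.8183) sweep=29.0383

bisector direction at 178.7090° = (-0.999746,0.022529)
center distance |VC| = r/sin(θ/2) = 7.678824/sin(75.4809°) = 7.932146
C = V + |VC|·bis = (-0.3386,24.9104)
T_A = V + ((C−V)·d_A)·d_A = V + 1.9886·d_A = (7.1364,26.6676)
T_B = V + ((C−V)·d_B)·d_B = V + 1.9886·d_B = (7.0497,22.8183)
sweep = 180° − θ = 29.0383°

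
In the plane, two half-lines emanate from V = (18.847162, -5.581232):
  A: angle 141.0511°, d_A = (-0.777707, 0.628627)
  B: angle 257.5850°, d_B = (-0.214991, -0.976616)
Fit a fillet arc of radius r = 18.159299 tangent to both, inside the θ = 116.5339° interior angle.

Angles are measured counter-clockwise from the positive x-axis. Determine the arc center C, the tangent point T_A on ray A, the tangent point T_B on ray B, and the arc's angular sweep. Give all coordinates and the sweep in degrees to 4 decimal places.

bisector direction at 199.3180° = (-0.943697,-0.330812)
center distance |VC| = r/sin(θ/2) = 18.159299/sin(58.2670°) = 21.351124
C = V + |VC|·bis = (-1.3018,-12.6444)
T_A = V + ((C−V)·d_A)·d_A = V + 11.2299·d_A = (10.1136,1.4782)
T_B = V + ((C−V)·d_B)·d_B = V + 11.2299·d_B = (16.4328,-16.5485)
sweep = 180° − θ = 63.4661°

center=(-1.3018,-12.6444) T_A=(10.1136,1.4782) T_B=(16.4328,-16.5485) sweep=63.4661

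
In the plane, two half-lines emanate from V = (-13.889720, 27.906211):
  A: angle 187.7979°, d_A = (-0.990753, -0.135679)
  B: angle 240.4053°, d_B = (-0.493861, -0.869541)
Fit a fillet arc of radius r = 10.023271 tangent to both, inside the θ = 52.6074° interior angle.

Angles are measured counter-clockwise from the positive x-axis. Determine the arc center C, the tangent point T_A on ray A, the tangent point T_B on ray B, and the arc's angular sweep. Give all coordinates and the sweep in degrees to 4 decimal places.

center=(-32.6195,15.2244) T_A=(-33.9795,25.1550) T_B=(-23.9039,10.2743) sweep=127.3926

bisector direction at 214.1016° = (-0.828045,-0.560662)
center distance |VC| = r/sin(θ/2) = 10.023271/sin(26.3037°) = 22.619303
C = V + |VC|·bis = (-32.6195,15.2244)
T_A = V + ((C−V)·d_A)·d_A = V + 20.2773·d_A = (-33.9795,25.1550)
T_B = V + ((C−V)·d_B)·d_B = V + 20.2773·d_B = (-23.9039,10.2743)
sweep = 180° − θ = 127.3926°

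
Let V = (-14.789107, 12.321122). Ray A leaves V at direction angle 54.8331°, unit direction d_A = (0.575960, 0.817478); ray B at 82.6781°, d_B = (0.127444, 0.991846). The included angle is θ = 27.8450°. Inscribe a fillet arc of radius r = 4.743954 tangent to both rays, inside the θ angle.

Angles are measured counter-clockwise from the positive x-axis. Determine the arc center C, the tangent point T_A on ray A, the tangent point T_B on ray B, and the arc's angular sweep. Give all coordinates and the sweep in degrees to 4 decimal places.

center=(-7.6449,30.6977) T_A=(-3.7668,27.9654) T_B=(-12.3502,31.3023) sweep=152.1550

bisector direction at 68.7556° = (0.362347,0.932043)
center distance |VC| = r/sin(θ/2) = 4.743954/sin(13.9225°) = 19.716426
C = V + |VC|·bis = (-7.6449,30.6977)
T_A = V + ((C−V)·d_A)·d_A = V + 19.1372·d_A = (-3.7668,27.9654)
T_B = V + ((C−V)·d_B)·d_B = V + 19.1372·d_B = (-12.3502,31.3023)
sweep = 180° − θ = 152.1550°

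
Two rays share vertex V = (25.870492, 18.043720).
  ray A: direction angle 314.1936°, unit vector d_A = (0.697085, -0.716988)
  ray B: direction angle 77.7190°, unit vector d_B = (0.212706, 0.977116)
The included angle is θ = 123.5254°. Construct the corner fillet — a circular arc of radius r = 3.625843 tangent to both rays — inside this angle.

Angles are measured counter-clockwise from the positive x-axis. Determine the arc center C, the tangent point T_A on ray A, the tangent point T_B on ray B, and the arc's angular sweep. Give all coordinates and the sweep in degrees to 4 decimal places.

center=(29.8275,19.1751) T_A=(27.2279,16.6476) T_B=(26.2847,19.9464) sweep=56.4746

bisector direction at 15.9563° = (0.961472,0.274904)
center distance |VC| = r/sin(θ/2) = 3.625843/sin(61.7627°) = 4.115620
C = V + |VC|·bis = (29.8275,19.1751)
T_A = V + ((C−V)·d_A)·d_A = V + 1.9472·d_A = (27.2279,16.6476)
T_B = V + ((C−V)·d_B)·d_B = V + 1.9472·d_B = (26.2847,19.9464)
sweep = 180° − θ = 56.4746°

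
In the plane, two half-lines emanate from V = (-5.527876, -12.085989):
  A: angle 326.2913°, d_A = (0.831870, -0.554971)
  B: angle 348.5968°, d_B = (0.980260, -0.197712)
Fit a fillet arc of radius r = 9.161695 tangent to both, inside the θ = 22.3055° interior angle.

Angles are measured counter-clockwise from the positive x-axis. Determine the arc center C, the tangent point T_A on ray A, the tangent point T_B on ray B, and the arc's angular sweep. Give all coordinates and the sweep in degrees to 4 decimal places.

bisector direction at 337.4441° = (0.923505,-0.383585)
center distance |VC| = r/sin(θ/2) = 9.161695/sin(11.1527°) = 47.365541
C = V + |VC|·bis = (38.2145,-30.2547)
T_A = V + ((C−V)·d_A)·d_A = V + 46.4710·d_A = (33.1300,-37.8761)
T_B = V + ((C−V)·d_B)·d_B = V + 46.4710·d_B = (40.0258,-21.2739)
sweep = 180° − θ = 157.6945°

center=(38.2145,-30.2547) T_A=(33.1300,-37.8761) T_B=(40.0258,-21.2739) sweep=157.6945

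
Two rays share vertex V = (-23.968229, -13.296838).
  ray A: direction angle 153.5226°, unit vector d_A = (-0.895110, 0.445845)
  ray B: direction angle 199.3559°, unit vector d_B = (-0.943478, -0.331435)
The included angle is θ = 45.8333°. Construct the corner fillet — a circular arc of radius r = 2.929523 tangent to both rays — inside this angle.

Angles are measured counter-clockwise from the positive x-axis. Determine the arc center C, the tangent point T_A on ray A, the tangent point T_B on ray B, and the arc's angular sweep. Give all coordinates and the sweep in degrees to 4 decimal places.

bisector direction at 176.4393° = (-0.998070,0.062107)
center distance |VC| = r/sin(θ/2) = 2.929523/sin(22.9167°) = 7.523333
C = V + |VC|·bis = (-31.4770,-12.8296)
T_A = V + ((C−V)·d_A)·d_A = V + 6.9295·d_A = (-30.1709,-10.2073)
T_B = V + ((C−V)·d_B)·d_B = V + 6.9295·d_B = (-30.5061,-15.5935)
sweep = 180° − θ = 134.1667°

center=(-31.4770,-12.8296) T_A=(-30.1709,-10.2073) T_B=(-30.5061,-15.5935) sweep=134.1667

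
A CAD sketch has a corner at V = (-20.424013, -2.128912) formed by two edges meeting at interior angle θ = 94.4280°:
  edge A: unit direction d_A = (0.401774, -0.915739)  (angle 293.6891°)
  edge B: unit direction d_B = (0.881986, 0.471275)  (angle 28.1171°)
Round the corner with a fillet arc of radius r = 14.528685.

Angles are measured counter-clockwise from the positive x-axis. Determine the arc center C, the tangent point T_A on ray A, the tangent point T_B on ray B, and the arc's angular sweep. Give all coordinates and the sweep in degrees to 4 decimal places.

bisector direction at 340.9031° = (0.944967,-0.327167)
center distance |VC| = r/sin(θ/2) = 14.528685/sin(47.2140°) = 19.796657
C = V + |VC|·bis = (-1.7168,-8.6057)
T_A = V + ((C−V)·d_A)·d_A = V + 13.4471·d_A = (-15.0213,-14.4430)
T_B = V + ((C−V)·d_B)·d_B = V + 13.4471·d_B = (-8.5638,4.2084)
sweep = 180° − θ = 85.5720°

center=(-1.7168,-8.6057) T_A=(-15.0213,-14.4430) T_B=(-8.5638,4.2084) sweep=85.5720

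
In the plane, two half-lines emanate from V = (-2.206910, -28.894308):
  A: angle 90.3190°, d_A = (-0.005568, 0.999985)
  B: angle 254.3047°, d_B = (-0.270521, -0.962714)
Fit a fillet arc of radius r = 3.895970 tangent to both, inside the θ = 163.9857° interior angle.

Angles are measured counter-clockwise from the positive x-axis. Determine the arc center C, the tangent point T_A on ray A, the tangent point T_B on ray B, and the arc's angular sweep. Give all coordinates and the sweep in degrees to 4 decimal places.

center=(-6.1059,-28.3680) T_A=(-2.2100,-28.3463) T_B=(-2.3552,-29.4219) sweep=16.0143

bisector direction at 172.3118° = (-0.991011,0.133781)
center distance |VC| = r/sin(θ/2) = 3.895970/sin(81.9929°) = 3.934327
C = V + |VC|·bis = (-6.1059,-28.3680)
T_A = V + ((C−V)·d_A)·d_A = V + 0.5480·d_A = (-2.2100,-28.3463)
T_B = V + ((C−V)·d_B)·d_B = V + 0.5480·d_B = (-2.3552,-29.4219)
sweep = 180° − θ = 16.0143°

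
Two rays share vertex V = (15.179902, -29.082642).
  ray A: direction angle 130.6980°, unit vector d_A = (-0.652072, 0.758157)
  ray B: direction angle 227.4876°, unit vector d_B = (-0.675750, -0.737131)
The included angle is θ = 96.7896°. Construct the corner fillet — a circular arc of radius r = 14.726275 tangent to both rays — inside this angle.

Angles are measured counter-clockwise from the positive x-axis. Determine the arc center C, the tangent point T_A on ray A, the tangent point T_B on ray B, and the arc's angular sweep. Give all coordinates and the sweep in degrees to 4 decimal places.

bisector direction at 179.0928° = (-0.999875,0.015833)
center distance |VC| = r/sin(θ/2) = 14.726275/sin(48.3948°) = 19.694436
C = V + |VC|·bis = (-4.5121,-28.7708)
T_A = V + ((C−V)·d_A)·d_A = V + 13.0770·d_A = (6.6528,-19.1682)
T_B = V + ((C−V)·d_B)·d_B = V + 13.0770·d_B = (6.3431,-38.7221)
sweep = 180° − θ = 83.2104°

center=(-4.5121,-28.7708) T_A=(6.6528,-19.1682) T_B=(6.3431,-38.7221) sweep=83.2104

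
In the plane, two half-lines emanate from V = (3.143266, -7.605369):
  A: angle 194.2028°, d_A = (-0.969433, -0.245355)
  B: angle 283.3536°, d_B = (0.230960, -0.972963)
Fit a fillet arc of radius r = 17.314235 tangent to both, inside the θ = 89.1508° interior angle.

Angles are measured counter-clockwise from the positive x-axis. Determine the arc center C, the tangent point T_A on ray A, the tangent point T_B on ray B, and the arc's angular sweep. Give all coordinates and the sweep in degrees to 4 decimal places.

center=(-9.6442,-28.7019) T_A=(-13.8924,-11.9169) T_B=(7.2019,-24.7030) sweep=90.8492

bisector direction at 238.7782° = (-0.518352,-0.855167)
center distance |VC| = r/sin(θ/2) = 17.314235/sin(44.5754°) = 24.669519
C = V + |VC|·bis = (-9.6442,-28.7019)
T_A = V + ((C−V)·d_A)·d_A = V + 17.5728·d_A = (-13.8924,-11.9169)
T_B = V + ((C−V)·d_B)·d_B = V + 17.5728·d_B = (7.2019,-24.7030)
sweep = 180° − θ = 90.8492°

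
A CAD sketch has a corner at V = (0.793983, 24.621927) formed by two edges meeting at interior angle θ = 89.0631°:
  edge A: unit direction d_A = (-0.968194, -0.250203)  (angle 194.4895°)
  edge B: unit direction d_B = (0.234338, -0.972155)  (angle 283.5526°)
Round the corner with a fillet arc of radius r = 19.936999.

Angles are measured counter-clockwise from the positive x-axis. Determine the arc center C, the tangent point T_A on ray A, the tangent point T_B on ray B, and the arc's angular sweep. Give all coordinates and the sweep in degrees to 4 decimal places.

center=(-13.8389,0.2485) T_A=(-18.8271,19.5514) T_B=(5.5430,4.9205) sweep=90.9369

bisector direction at 239.0211° = (-0.514723,-0.857356)
center distance |VC| = r/sin(θ/2) = 19.936999/sin(44.5316°) = 28.428554
C = V + |VC|·bis = (-13.8389,0.2485)
T_A = V + ((C−V)·d_A)·d_A = V + 20.2657·d_A = (-18.8271,19.5514)
T_B = V + ((C−V)·d_B)·d_B = V + 20.2657·d_B = (5.5430,4.9205)
sweep = 180° − θ = 90.9369°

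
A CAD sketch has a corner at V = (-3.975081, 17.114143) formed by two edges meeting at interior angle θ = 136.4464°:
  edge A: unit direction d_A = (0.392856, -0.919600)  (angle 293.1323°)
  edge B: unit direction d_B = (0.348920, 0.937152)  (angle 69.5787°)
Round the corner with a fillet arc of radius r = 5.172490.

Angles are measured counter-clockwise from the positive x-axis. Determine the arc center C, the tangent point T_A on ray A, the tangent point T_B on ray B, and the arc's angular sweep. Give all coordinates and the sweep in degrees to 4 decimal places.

center=(1.5933,17.2459) T_A=(-3.1633,15.2139) T_B=(-3.2541,19.0507) sweep=43.5536

bisector direction at 1.3555° = (0.999720,0.023656)
center distance |VC| = r/sin(θ/2) = 5.172490/sin(68.2232°) = 5.569986
C = V + |VC|·bis = (1.5933,17.2459)
T_A = V + ((C−V)·d_A)·d_A = V + 2.0664·d_A = (-3.1633,15.2139)
T_B = V + ((C−V)·d_B)·d_B = V + 2.0664·d_B = (-3.2541,19.0507)
sweep = 180° − θ = 43.5536°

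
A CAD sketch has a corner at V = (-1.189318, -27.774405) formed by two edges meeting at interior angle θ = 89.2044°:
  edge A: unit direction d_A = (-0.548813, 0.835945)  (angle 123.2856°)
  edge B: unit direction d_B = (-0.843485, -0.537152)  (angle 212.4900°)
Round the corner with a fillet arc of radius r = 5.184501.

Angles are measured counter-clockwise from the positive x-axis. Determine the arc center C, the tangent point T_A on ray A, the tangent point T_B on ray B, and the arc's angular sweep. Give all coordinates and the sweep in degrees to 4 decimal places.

bisector direction at 167.8878° = (-0.977739,0.209827)
center distance |VC| = r/sin(θ/2) = 5.184501/sin(44.6022°) = 7.383432
C = V + |VC|·bis = (-8.4084,-26.2252)
T_A = V + ((C−V)·d_A)·d_A = V + 5.2570·d_A = (-4.0744,-23.3798)
T_B = V + ((C−V)·d_B)·d_B = V + 5.2570·d_B = (-5.6235,-30.5982)
sweep = 180° − θ = 90.7956°

center=(-8.4084,-26.2252) T_A=(-4.0744,-23.3798) T_B=(-5.6235,-30.5982) sweep=90.7956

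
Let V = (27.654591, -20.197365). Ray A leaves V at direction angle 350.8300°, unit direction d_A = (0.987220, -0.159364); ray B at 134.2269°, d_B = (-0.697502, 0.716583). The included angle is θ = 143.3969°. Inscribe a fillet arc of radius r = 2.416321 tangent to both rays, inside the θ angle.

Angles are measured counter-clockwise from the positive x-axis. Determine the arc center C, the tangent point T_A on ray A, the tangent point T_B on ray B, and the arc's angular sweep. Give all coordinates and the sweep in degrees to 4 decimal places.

bisector direction at 62.5285° = (0.461308,0.887240)
center distance |VC| = r/sin(θ/2) = 2.416321/sin(71.6984°) = 2.545058
C = V + |VC|·bis = (28.8286,-17.9393)
T_A = V + ((C−V)·d_A)·d_A = V + 0.7992·d_A = (28.4436,-20.3247)
T_B = V + ((C−V)·d_B)·d_B = V + 0.7992·d_B = (27.0972,-19.6247)
sweep = 180° − θ = 36.6031°

center=(28.8286,-17.9393) T_A=(28.4436,-20.3247) T_B=(27.0972,-19.6247) sweep=36.6031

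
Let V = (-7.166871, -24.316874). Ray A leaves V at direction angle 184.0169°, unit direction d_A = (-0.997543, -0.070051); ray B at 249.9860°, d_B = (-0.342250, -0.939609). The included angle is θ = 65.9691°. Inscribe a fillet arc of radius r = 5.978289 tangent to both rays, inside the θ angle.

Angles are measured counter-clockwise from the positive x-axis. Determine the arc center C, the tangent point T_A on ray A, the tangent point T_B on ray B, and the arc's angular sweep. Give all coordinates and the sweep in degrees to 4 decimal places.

center=(-15.9367,-30.9257) T_A=(-16.3554,-24.9621) T_B=(-10.3194,-32.9718) sweep=114.0309

bisector direction at 217.0014° = (-0.798620,-0.601835)
center distance |VC| = r/sin(θ/2) = 5.978289/sin(32.9845°) = 10.981168
C = V + |VC|·bis = (-15.9367,-30.9257)
T_A = V + ((C−V)·d_A)·d_A = V + 9.2112·d_A = (-16.3554,-24.9621)
T_B = V + ((C−V)·d_B)·d_B = V + 9.2112·d_B = (-10.3194,-32.9718)
sweep = 180° − θ = 114.0309°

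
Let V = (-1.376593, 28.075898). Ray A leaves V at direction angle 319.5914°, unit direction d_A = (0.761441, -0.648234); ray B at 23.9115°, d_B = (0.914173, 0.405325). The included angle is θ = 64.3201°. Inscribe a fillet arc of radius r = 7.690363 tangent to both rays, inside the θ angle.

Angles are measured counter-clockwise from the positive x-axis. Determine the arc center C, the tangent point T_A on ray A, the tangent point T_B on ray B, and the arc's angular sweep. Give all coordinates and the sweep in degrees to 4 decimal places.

center=(12.9217,26.0031) T_A=(7.9366,20.1473) T_B=(9.8046,33.0334) sweep=115.6799

bisector direction at 351.7514° = (0.989655,-0.143468)
center distance |VC| = r/sin(θ/2) = 7.690363/sin(32.1600°) = 14.447799
C = V + |VC|·bis = (12.9217,26.0031)
T_A = V + ((C−V)·d_A)·d_A = V + 12.2310·d_A = (7.9366,20.1473)
T_B = V + ((C−V)·d_B)·d_B = V + 12.2310·d_B = (9.8046,33.0334)
sweep = 180° − θ = 115.6799°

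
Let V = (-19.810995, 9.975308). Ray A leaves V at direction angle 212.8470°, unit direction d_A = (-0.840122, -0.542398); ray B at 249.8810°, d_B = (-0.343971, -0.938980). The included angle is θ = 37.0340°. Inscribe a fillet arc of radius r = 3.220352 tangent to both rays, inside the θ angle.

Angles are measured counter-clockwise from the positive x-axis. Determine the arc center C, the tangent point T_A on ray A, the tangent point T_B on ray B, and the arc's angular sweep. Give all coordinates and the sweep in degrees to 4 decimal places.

center=(-26.1422,2.0546) T_A=(-27.8889,4.7601) T_B=(-23.1183,0.9469) sweep=142.9660

bisector direction at 231.3640° = (-0.624371,-0.781128)
center distance |VC| = r/sin(θ/2) = 3.220352/sin(18.5170°) = 10.140094
C = V + |VC|·bis = (-26.1422,2.0546)
T_A = V + ((C−V)·d_A)·d_A = V + 9.6151·d_A = (-27.8889,4.7601)
T_B = V + ((C−V)·d_B)·d_B = V + 9.6151·d_B = (-23.1183,0.9469)
sweep = 180° − θ = 142.9660°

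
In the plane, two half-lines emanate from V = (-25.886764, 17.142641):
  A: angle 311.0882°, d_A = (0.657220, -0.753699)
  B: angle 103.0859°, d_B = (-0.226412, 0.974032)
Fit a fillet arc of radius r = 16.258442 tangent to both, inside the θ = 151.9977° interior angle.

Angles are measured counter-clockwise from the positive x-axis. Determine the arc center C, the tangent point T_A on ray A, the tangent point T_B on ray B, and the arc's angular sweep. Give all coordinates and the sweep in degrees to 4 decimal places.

center=(-10.9684,24.7725) T_A=(-23.2224,14.0871) T_B=(-26.8046,21.0914) sweep=28.0023

bisector direction at 27.0870° = (0.890316,0.455344)
center distance |VC| = r/sin(θ/2) = 16.258442/sin(75.9989°) = 16.756256
C = V + |VC|·bis = (-10.9684,24.7725)
T_A = V + ((C−V)·d_A)·d_A = V + 4.0540·d_A = (-23.2224,14.0871)
T_B = V + ((C−V)·d_B)·d_B = V + 4.0540·d_B = (-26.8046,21.0914)
sweep = 180° − θ = 28.0023°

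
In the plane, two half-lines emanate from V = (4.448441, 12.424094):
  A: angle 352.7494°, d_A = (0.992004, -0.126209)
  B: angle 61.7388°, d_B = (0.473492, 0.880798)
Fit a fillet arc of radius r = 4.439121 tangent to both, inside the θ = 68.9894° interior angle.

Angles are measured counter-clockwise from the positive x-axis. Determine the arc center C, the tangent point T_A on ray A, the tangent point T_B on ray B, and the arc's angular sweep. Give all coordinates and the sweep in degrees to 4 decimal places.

center=(11.4173,16.0124) T_A=(10.8570,11.6088) T_B=(7.5073,18.1143) sweep=111.0106

bisector direction at 27.2441° = (0.889064,0.457782)
center distance |VC| = r/sin(θ/2) = 4.439121/sin(34.4947°) = 7.838400
C = V + |VC|·bis = (11.4173,16.0124)
T_A = V + ((C−V)·d_A)·d_A = V + 6.4602·d_A = (10.8570,11.6088)
T_B = V + ((C−V)·d_B)·d_B = V + 6.4602·d_B = (7.5073,18.1143)
sweep = 180° − θ = 111.0106°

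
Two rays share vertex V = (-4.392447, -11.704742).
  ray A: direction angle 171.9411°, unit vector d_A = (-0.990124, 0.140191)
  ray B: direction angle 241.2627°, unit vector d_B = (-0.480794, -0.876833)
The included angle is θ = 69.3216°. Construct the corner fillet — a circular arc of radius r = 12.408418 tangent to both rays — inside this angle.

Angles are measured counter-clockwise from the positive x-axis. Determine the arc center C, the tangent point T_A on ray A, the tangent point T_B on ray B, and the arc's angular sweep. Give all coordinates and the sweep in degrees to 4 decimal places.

bisector direction at 206.6019° = (-0.894139,-0.447789)
center distance |VC| = r/sin(θ/2) = 12.408418/sin(34.6608°) = 21.818268
C = V + |VC|·bis = (-23.9010,-21.4747)
T_A = V + ((C−V)·d_A)·d_A = V + 17.9463·d_A = (-22.1615,-9.1888)
T_B = V + ((C−V)·d_B)·d_B = V + 17.9463·d_B = (-13.0209,-27.4406)
sweep = 180° − θ = 110.6784°

center=(-23.9010,-21.4747) T_A=(-22.1615,-9.1888) T_B=(-13.0209,-27.4406) sweep=110.6784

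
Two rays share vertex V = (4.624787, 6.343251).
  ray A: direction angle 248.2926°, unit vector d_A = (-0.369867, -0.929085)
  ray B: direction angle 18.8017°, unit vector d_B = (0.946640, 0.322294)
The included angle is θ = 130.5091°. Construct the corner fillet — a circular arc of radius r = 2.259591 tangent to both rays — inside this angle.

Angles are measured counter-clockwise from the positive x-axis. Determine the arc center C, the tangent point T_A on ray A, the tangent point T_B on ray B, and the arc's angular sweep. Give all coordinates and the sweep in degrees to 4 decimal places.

bisector direction at 313.5471° = (0.688951,-0.724808)
center distance |VC| = r/sin(θ/2) = 2.259591/sin(65.2545°) = 2.488053
C = V + |VC|·bis = (6.3389,4.5399)
T_A = V + ((C−V)·d_A)·d_A = V + 1.0415·d_A = (4.2396,5.3756)
T_B = V + ((C−V)·d_B)·d_B = V + 1.0415·d_B = (5.6107,6.6789)
sweep = 180° − θ = 49.4909°

center=(6.3389,4.5399) T_A=(4.2396,5.3756) T_B=(5.6107,6.6789) sweep=49.4909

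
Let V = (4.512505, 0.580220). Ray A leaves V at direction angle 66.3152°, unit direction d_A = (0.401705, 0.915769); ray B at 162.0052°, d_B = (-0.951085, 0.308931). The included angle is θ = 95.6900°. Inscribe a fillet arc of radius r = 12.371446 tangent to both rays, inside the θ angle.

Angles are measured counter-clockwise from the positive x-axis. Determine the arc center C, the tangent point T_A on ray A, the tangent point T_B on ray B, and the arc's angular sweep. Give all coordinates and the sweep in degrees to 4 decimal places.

bisector direction at 114.1602° = (-0.409289,0.912405)
center distance |VC| = r/sin(θ/2) = 12.371446/sin(47.8450°) = 16.688133
C = V + |VC|·bis = (-2.3178,15.8066)
T_A = V + ((C−V)·d_A)·d_A = V + 11.2000·d_A = (9.0116,10.8369)
T_B = V + ((C−V)·d_B)·d_B = V + 11.2000·d_B = (-6.1397,4.0403)
sweep = 180° − θ = 84.3100°

center=(-2.3178,15.8066) T_A=(9.0116,10.8369) T_B=(-6.1397,4.0403) sweep=84.3100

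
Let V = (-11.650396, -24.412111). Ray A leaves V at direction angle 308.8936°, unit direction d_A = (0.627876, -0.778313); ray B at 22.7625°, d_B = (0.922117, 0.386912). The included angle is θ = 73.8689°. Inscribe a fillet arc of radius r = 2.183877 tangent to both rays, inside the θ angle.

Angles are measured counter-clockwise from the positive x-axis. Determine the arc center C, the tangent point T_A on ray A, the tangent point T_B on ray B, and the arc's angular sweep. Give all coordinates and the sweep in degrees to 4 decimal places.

bisector direction at 345.8280° = (0.969565,-0.244833)
center distance |VC| = r/sin(θ/2) = 2.183877/sin(36.9344°) = 3.634338
C = V + |VC|·bis = (-8.1267,-25.3019)
T_A = V + ((C−V)·d_A)·d_A = V + 2.9050·d_A = (-9.8264,-26.6731)
T_B = V + ((C−V)·d_B)·d_B = V + 2.9050·d_B = (-8.9716,-23.2881)
sweep = 180° − θ = 106.1311°

center=(-8.1267,-25.3019) T_A=(-9.8264,-26.6731) T_B=(-8.9716,-23.2881) sweep=106.1311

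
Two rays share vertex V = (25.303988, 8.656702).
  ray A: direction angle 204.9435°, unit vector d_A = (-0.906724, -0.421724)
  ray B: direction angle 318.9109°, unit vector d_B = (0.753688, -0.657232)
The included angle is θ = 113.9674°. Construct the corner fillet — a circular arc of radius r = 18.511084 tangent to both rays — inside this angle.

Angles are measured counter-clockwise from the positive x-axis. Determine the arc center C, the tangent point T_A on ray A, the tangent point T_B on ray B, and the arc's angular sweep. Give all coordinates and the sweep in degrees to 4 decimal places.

center=(22.2038,-13.2006) T_A=(14.3973,3.5839) T_B=(34.3699,0.7510) sweep=66.0326

bisector direction at 261.9272° = (-0.140431,-0.990090)
center distance |VC| = r/sin(θ/2) = 18.511084/sin(56.9837°) = 22.076016
C = V + |VC|·bis = (22.2038,-13.2006)
T_A = V + ((C−V)·d_A)·d_A = V + 12.0287·d_A = (14.3973,3.5839)
T_B = V + ((C−V)·d_B)·d_B = V + 12.0287·d_B = (34.3699,0.7510)
sweep = 180° − θ = 66.0326°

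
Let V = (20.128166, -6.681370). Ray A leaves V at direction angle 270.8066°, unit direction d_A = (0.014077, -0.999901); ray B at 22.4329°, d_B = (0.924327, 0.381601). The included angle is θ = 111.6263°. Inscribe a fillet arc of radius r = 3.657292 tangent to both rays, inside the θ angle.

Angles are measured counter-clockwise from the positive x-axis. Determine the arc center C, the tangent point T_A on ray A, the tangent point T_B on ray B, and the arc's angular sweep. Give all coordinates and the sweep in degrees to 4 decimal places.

bisector direction at 326.6198° = (0.835038,-0.550193)
center distance |VC| = r/sin(θ/2) = 3.657292/sin(55.8132°) = 4.421240
C = V + |VC|·bis = (23.8201,-9.1139)
T_A = V + ((C−V)·d_A)·d_A = V + 2.4843·d_A = (20.1631,-9.1654)
T_B = V + ((C−V)·d_B)·d_B = V + 2.4843·d_B = (22.4244,-5.7334)
sweep = 180° − θ = 68.3737°

center=(23.8201,-9.1139) T_A=(20.1631,-9.1654) T_B=(22.4244,-5.7334) sweep=68.3737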